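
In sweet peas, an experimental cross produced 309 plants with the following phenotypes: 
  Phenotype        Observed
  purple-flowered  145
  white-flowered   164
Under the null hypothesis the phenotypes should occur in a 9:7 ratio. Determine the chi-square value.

10.917

Total ratio parts = 16. Expected numbers out of 309:
  purple-flowered: 309 × 9/16 = 173.8125
  white-flowered: 309 × 7/16 = 135.1875
χ² = Σ (O − E)² / E
  purple-flowered: (145 − 173.8125)² / 173.8125 = 4.7762
  white-flowered: (164 − 135.1875)² / 135.1875 = 6.1408
χ² = 4.7762 + 6.1408 = 10.917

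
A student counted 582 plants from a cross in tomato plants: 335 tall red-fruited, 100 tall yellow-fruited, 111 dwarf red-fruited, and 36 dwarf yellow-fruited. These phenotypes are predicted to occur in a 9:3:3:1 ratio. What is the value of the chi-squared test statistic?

0.977

Under the 9:3:3:1 hypothesis (Σ ratio = 16, N = 582):
  tall red-fruited: 582 × 9/16 = 327.375
  tall yellow-fruited: 582 × 3/16 = 109.125
  dwarf red-fruited: 582 × 3/16 = 109.125
  dwarf yellow-fruited: 582 × 1/16 = 36.375
χ² = Σ (O − E)² / E
  tall red-fruited: (335 − 327.375)² / 327.375 = 0.1776
  tall yellow-fruited: (100 − 109.125)² / 109.125 = 0.7630
  dwarf red-fruited: (111 − 109.125)² / 109.125 = 0.0322
  dwarf yellow-fruited: (36 − 36.375)² / 36.375 = 0.0039
χ² = 0.1776 + 0.7630 + 0.0322 + 0.0039 = 0.9767 ≈ 0.977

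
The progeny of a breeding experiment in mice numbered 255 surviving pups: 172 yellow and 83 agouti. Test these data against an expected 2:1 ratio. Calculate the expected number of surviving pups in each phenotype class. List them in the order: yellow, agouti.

170, 85

Total ratio parts = 3. Expected numbers out of 255:
  yellow: 255 × 2/3 = 170
  agouti: 255 × 1/3 = 85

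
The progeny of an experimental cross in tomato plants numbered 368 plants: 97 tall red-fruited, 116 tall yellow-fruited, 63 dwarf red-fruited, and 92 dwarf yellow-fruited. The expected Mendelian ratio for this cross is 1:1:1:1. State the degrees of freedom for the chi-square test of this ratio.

3

A goodness-of-fit test with 4 phenotype classes has df = 4 − 1 = 3.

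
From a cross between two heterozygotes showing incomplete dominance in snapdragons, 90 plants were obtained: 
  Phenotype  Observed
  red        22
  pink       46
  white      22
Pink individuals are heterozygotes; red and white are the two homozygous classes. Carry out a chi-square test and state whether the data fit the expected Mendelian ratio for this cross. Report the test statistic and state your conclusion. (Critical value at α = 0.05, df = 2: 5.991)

0.044; consistent

With incomplete dominance, a heterozygote × heterozygote cross gives a 1:2:1 phenotypic ratio.
Total ratio parts = 4. Expected numbers out of 90:
  red: 90 × 1/4 = 22.5
  pink: 90 × 2/4 = 45
  white: 90 × 1/4 = 22.5
χ² = Σ (O − E)² / E
  red: (22 − 22.5)² / 22.5 = 0.0111
  pink: (46 − 45)² / 45 = 0.0222
  white: (22 − 22.5)² / 22.5 = 0.0111
χ² = 0.0111 + 0.0222 + 0.0111 = 0.0444 ≈ 0.044
Degrees of freedom = 3 − 1 = 2; critical value at α = 0.05 is 5.991.
Since 0.044 < 5.991, we fail to reject the null hypothesis — the data are consistent with the 1:2:1 ratio.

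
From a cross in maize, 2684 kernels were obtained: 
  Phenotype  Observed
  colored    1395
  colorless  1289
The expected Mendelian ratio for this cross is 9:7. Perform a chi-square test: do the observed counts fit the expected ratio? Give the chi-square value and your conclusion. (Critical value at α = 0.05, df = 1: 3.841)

19.935; not consistent

Total ratio parts = 16. Expected numbers out of 2684:
  colored: 2684 × 9/16 = 1509.75
  colorless: 2684 × 7/16 = 1174.25
χ² = Σ (O − E)² / E
  colored: (1395 − 1509.75)² / 1509.75 = 8.7217
  colorless: (1289 − 1174.25)² / 1174.25 = 11.2136
χ² = 8.7217 + 11.2136 = 19.9353 ≈ 19.935
Degrees of freedom = 2 − 1 = 1; critical value at α = 0.05 is 3.841.
Since 19.935 > 3.841, we reject the null hypothesis — the data do not fit the 9:7 ratio.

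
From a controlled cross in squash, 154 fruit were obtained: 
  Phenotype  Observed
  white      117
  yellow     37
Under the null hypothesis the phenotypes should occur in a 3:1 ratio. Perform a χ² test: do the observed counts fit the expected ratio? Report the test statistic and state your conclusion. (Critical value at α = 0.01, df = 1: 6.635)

0.078; consistent

The 3:1 ratio has 4 parts, so with N = 154 the expected counts are:
  white: 154 × 3/4 = 115.5
  yellow: 154 × 1/4 = 38.5
χ² = Σ (O − E)² / E
  white: (117 − 115.5)² / 115.5 = 0.0195
  yellow: (37 − 38.5)² / 38.5 = 0.0584
χ² = 0.0195 + 0.0584 = 0.0779 ≈ 0.078
Degrees of freedom = 2 − 1 = 1; critical value at α = 0.01 is 6.635.
Since 0.078 < 6.635, we fail to reject the null hypothesis — the data are consistent with the 3:1 ratio.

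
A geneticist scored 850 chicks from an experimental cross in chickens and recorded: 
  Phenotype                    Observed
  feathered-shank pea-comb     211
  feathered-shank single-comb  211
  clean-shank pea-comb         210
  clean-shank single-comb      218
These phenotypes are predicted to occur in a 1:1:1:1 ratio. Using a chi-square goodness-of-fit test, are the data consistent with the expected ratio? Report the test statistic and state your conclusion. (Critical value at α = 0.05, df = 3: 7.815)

0.193; consistent

Under the 1:1:1:1 hypothesis (Σ ratio = 4, N = 850):
  feathered-shank pea-comb: 850 × 1/4 = 212.5
  feathered-shank single-comb: 850 × 1/4 = 212.5
  clean-shank pea-comb: 850 × 1/4 = 212.5
  clean-shank single-comb: 850 × 1/4 = 212.5
χ² = Σ (O − E)² / E
  feathered-shank pea-comb: (211 − 212.5)² / 212.5 = 0.0106
  feathered-shank single-comb: (211 − 212.5)² / 212.5 = 0.0106
  clean-shank pea-comb: (210 − 212.5)² / 212.5 = 0.0294
  clean-shank single-comb: (218 − 212.5)² / 212.5 = 0.1424
χ² = 0.0106 + 0.0106 + 0.0294 + 0.1424 = 0.193
Degrees of freedom = 4 − 1 = 3; critical value at α = 0.05 is 7.815.
Since 0.193 < 7.815, we fail to reject the null hypothesis — the data are consistent with the 1:1:1:1 ratio.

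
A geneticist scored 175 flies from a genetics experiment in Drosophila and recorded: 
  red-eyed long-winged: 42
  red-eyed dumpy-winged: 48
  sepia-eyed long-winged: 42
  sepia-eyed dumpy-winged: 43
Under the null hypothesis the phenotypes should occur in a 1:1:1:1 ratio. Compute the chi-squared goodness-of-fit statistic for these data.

0.566

Under the 1:1:1:1 hypothesis (Σ ratio = 4, N = 175):
  red-eyed long-winged: 175 × 1/4 = 43.75
  red-eyed dumpy-winged: 175 × 1/4 = 43.75
  sepia-eyed long-winged: 175 × 1/4 = 43.75
  sepia-eyed dumpy-winged: 175 × 1/4 = 43.75
χ² = Σ (O − E)² / E
  red-eyed long-winged: (42 − 43.75)² / 43.75 = 0.0700
  red-eyed dumpy-winged: (48 − 43.75)² / 43.75 = 0.4129
  sepia-eyed long-winged: (42 − 43.75)² / 43.75 = 0.0700
  sepia-eyed dumpy-winged: (43 − 43.75)² / 43.75 = 0.0129
χ² = 0.0700 + 0.4129 + 0.0700 + 0.0129 = 0.5658 ≈ 0.566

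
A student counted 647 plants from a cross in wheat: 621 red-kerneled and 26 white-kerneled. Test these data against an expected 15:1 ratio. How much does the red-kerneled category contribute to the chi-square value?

Expected counts for N = 647 under a 15:1 ratio (total parts = 16):
  red-kerneled: 647 × 15/16 = 606.5625
  white-kerneled: 647 × 1/16 = 40.4375
Contribution of red-kerneled: (621 − 606.5625)² / 606.5625 = 0.3436

0.344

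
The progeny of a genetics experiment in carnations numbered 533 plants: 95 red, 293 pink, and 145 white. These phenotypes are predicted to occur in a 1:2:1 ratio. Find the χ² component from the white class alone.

Total ratio parts = 4. Expected numbers out of 533:
  red: 533 × 1/4 = 133.25
  pink: 533 × 2/4 = 266.5
  white: 533 × 1/4 = 133.25
Contribution of white: (145 − 133.25)² / 133.25 = 1.0361

1.036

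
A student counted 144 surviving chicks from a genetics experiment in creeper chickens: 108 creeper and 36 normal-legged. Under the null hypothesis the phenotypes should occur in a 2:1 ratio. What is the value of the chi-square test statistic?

The 2:1 ratio has 3 parts, so with N = 144 the expected counts are:
  creeper: 144 × 2/3 = 96
  normal-legged: 144 × 1/3 = 48
χ² = Σ (O − E)² / E
  creeper: (108 − 96)² / 96 = 1.5000
  normal-legged: (36 − 48)² / 48 = 3.0000
χ² = 1.5000 + 3.0000 = 4.500

4.500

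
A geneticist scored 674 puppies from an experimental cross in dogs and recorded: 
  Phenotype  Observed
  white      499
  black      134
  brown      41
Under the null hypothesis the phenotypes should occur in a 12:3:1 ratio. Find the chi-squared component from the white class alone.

0.084

The 12:3:1 ratio has 16 parts, so with N = 674 the expected counts are:
  white: 674 × 12/16 = 505.5
  black: 674 × 3/16 = 126.375
  brown: 674 × 1/16 = 42.125
Contribution of white: (499 − 505.5)² / 505.5 = 0.0836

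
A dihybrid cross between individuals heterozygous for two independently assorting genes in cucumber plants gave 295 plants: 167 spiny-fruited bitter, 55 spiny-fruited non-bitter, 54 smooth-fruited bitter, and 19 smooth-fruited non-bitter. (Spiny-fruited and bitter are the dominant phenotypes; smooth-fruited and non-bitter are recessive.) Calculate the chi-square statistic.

A dihybrid F₂ with independent assortment and complete dominance at both loci gives a 9:3:3:1 phenotypic ratio.
Expected counts for N = 295 under a 9:3:3:1 ratio (total parts = 16):
  spiny-fruited bitter: 295 × 9/16 = 165.9375
  spiny-fruited non-bitter: 295 × 3/16 = 55.3125
  smooth-fruited bitter: 295 × 3/16 = 55.3125
  smooth-fruited non-bitter: 295 × 1/16 = 18.4375
χ² = Σ (O − E)² / E
  spiny-fruited bitter: (167 − 165.9375)² / 165.9375 = 0.0068
  spiny-fruited non-bitter: (55 − 55.3125)² / 55.3125 = 0.0018
  smooth-fruited bitter: (54 − 55.3125)² / 55.3125 = 0.0311
  smooth-fruited non-bitter: (19 − 18.4375)² / 18.4375 = 0.0172
χ² = 0.0068 + 0.0018 + 0.0311 + 0.0172 = 0.0569 ≈ 0.057

0.057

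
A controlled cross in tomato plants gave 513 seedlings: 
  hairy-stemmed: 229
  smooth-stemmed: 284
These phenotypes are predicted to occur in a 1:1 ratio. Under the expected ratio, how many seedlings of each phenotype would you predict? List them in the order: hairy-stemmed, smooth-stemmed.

256.5, 256.5

Total ratio parts = 2. Expected numbers out of 513:
  hairy-stemmed: 513 × 1/2 = 256.5
  smooth-stemmed: 513 × 1/2 = 256.5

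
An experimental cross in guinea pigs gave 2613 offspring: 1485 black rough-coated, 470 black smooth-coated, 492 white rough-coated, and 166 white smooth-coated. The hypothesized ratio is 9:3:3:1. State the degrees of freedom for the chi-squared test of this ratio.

A goodness-of-fit test with 4 phenotype classes has df = 4 − 1 = 3.

3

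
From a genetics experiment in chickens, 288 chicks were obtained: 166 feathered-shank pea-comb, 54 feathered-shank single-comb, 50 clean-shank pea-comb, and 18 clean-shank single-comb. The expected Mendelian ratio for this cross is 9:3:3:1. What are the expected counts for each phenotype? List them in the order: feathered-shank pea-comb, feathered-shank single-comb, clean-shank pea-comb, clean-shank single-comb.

Expected counts for N = 288 under a 9:3:3:1 ratio (total parts = 16):
  feathered-shank pea-comb: 288 × 9/16 = 162
  feathered-shank single-comb: 288 × 3/16 = 54
  clean-shank pea-comb: 288 × 3/16 = 54
  clean-shank single-comb: 288 × 1/16 = 18

162, 54, 54, 18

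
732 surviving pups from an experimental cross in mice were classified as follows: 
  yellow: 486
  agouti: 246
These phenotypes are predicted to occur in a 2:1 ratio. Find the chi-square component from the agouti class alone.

Total ratio parts = 3. Expected numbers out of 732:
  yellow: 732 × 2/3 = 488
  agouti: 732 × 1/3 = 244
Contribution of agouti: (246 − 244)² / 244 = 0.0164

0.016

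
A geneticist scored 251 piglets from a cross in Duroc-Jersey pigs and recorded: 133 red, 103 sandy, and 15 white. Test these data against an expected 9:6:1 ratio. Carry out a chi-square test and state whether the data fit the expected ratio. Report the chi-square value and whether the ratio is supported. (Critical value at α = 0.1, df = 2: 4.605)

1.342; consistent

The 9:6:1 ratio has 16 parts, so with N = 251 the expected counts are:
  red: 251 × 9/16 = 141.1875
  sandy: 251 × 6/16 = 94.125
  white: 251 × 1/16 = 15.6875
χ² = Σ (O − E)² / E
  red: (133 − 141.1875)² / 141.1875 = 0.4748
  sandy: (103 − 94.125)² / 94.125 = 0.8368
  white: (15 − 15.6875)² / 15.6875 = 0.0301
χ² = 0.4748 + 0.8368 + 0.0301 = 1.3417 ≈ 1.342
Degrees of freedom = 3 − 1 = 2; critical value at α = 0.1 is 4.605.
Since 1.342 < 4.605, we fail to reject the null hypothesis — the data are consistent with the 9:6:1 ratio.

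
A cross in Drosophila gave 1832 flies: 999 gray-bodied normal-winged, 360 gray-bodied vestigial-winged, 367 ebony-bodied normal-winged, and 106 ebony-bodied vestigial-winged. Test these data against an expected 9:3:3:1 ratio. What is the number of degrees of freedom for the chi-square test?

3

A goodness-of-fit test with 4 phenotype classes has df = 4 − 1 = 3.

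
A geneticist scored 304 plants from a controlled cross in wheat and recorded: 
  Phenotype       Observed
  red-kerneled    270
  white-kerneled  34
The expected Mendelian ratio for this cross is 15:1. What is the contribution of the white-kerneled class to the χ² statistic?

11.842

The 15:1 ratio has 16 parts, so with N = 304 the expected counts are:
  red-kerneled: 304 × 15/16 = 285
  white-kerneled: 304 × 1/16 = 19
Contribution of white-kerneled: (34 − 19)² / 19 = 11.8421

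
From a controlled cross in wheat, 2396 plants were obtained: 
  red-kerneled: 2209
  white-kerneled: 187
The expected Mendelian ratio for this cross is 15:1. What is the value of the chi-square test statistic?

9.884

The 15:1 ratio has 16 parts, so with N = 2396 the expected counts are:
  red-kerneled: 2396 × 15/16 = 2246.25
  white-kerneled: 2396 × 1/16 = 149.75
χ² = Σ (O − E)² / E
  red-kerneled: (2209 − 2246.25)² / 2246.25 = 0.6177
  white-kerneled: (187 − 149.75)² / 149.75 = 9.2659
χ² = 0.6177 + 9.2659 = 9.8836 ≈ 9.884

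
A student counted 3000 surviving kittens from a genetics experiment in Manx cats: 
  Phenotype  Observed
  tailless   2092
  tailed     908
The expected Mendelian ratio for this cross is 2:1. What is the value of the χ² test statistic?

12.696

The 2:1 ratio has 3 parts, so with N = 3000 the expected counts are:
  tailless: 3000 × 2/3 = 2000
  tailed: 3000 × 1/3 = 1000
χ² = Σ (O − E)² / E
  tailless: (2092 − 2000)² / 2000 = 4.2320
  tailed: (908 − 1000)² / 1000 = 8.4640
χ² = 4.2320 + 8.4640 = 12.696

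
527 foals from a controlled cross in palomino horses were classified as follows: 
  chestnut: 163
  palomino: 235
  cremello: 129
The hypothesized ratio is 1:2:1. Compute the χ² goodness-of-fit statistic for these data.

10.552

Under the 1:2:1 hypothesis (Σ ratio = 4, N = 527):
  chestnut: 527 × 1/4 = 131.75
  palomino: 527 × 2/4 = 263.5
  cremello: 527 × 1/4 = 131.75
χ² = Σ (O − E)² / E
  chestnut: (163 − 131.75)² / 131.75 = 7.4122
  palomino: (235 − 263.5)² / 263.5 = 3.0825
  cremello: (129 − 131.75)² / 131.75 = 0.0574
χ² = 7.4122 + 3.0825 + 0.0574 = 10.5521 ≈ 10.552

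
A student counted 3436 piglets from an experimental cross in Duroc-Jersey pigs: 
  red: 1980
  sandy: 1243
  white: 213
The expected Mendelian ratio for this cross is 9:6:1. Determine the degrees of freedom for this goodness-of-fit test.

A goodness-of-fit test with 3 phenotype classes has df = 3 − 1 = 2.

2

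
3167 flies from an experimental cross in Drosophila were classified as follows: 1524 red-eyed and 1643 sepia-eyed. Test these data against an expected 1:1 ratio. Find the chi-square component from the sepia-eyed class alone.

2.236

Expected counts for N = 3167 under a 1:1 ratio (total parts = 2):
  red-eyed: 3167 × 1/2 = 1583.5
  sepia-eyed: 3167 × 1/2 = 1583.5
Contribution of sepia-eyed: (1643 − 1583.5)² / 1583.5 = 2.2357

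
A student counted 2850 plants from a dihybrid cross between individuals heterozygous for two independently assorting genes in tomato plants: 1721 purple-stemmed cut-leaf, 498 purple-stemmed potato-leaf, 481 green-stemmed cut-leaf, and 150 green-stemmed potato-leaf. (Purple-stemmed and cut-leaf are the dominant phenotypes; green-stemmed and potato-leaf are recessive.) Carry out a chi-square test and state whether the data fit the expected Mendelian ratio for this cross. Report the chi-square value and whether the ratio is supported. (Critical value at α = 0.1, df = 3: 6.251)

20.915; not consistent

A dihybrid F₂ with independent assortment and complete dominance at both loci gives a 9:3:3:1 phenotypic ratio.
Under the 9:3:3:1 hypothesis (Σ ratio = 16, N = 2850):
  purple-stemmed cut-leaf: 2850 × 9/16 = 1603.125
  purple-stemmed potato-leaf: 2850 × 3/16 = 534.375
  green-stemmed cut-leaf: 2850 × 3/16 = 534.375
  green-stemmed potato-leaf: 2850 × 1/16 = 178.125
χ² = Σ (O − E)² / E
  purple-stemmed cut-leaf: (1721 − 1603.125)² / 1603.125 = 8.6671
  purple-stemmed potato-leaf: (498 − 534.375)² / 534.375 = 2.4761
  green-stemmed cut-leaf: (481 − 534.375)² / 534.375 = 5.3313
  green-stemmed potato-leaf: (150 − 178.125)² / 178.125 = 4.4408
χ² = 8.6671 + 2.4761 + 5.3313 + 4.4408 = 20.9153 ≈ 20.915
Degrees of freedom = 4 − 1 = 3; critical value at α = 0.1 is 6.251.
Since 20.915 > 6.251, we reject the null hypothesis — the data do not fit the 9:3:3:1 ratio.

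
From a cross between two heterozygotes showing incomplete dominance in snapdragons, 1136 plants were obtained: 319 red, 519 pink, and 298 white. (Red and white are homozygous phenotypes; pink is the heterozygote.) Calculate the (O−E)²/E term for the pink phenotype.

4.227

With incomplete dominance, a heterozygote × heterozygote cross gives a 1:2:1 phenotypic ratio.
Under the 1:2:1 hypothesis (Σ ratio = 4, N = 1136):
  red: 1136 × 1/4 = 284
  pink: 1136 × 2/4 = 568
  white: 1136 × 1/4 = 284
Contribution of pink: (519 − 568)² / 568 = 4.2271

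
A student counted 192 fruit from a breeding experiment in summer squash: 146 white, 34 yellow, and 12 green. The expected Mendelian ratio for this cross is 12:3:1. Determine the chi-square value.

Under the 12:3:1 hypothesis (Σ ratio = 16, N = 192):
  white: 192 × 12/16 = 144
  yellow: 192 × 3/16 = 36
  green: 192 × 1/16 = 12
χ² = Σ (O − E)² / E
  white: (146 − 144)² / 144 = 0.0278
  yellow: (34 − 36)² / 36 = 0.1111
  green: (12 − 12)² / 12 = 0.0000
χ² = 0.0278 + 0.1111 + 0.0000 = 0.1389 ≈ 0.139

0.139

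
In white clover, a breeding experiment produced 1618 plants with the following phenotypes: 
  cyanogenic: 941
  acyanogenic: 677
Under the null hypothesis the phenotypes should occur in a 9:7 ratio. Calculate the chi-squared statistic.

The 9:7 ratio has 16 parts, so with N = 1618 the expected counts are:
  cyanogenic: 1618 × 9/16 = 910.125
  acyanogenic: 1618 × 7/16 = 707.875
χ² = Σ (O − E)² / E
  cyanogenic: (941 − 910.125)² / 910.125 = 1.0474
  acyanogenic: (677 − 707.875)² / 707.875 = 1.3467
χ² = 1.0474 + 1.3467 = 2.3941 ≈ 2.394

2.394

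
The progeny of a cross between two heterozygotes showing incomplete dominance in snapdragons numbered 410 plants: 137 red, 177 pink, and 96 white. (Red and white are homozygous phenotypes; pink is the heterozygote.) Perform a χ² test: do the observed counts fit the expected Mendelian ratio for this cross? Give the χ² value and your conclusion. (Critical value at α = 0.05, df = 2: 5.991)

15.849; not consistent

With incomplete dominance, a heterozygote × heterozygote cross gives a 1:2:1 phenotypic ratio.
Total ratio parts = 4. Expected numbers out of 410:
  red: 410 × 1/4 = 102.5
  pink: 410 × 2/4 = 205
  white: 410 × 1/4 = 102.5
χ² = Σ (O − E)² / E
  red: (137 − 102.5)² / 102.5 = 11.6122
  pink: (177 − 205)² / 205 = 3.8244
  white: (96 − 102.5)² / 102.5 = 0.4122
χ² = 11.6122 + 3.8244 + 0.4122 = 15.8488 ≈ 15.849
Degrees of freedom = 3 − 1 = 2; critical value at α = 0.05 is 5.991.
Since 15.849 > 5.991, we reject the null hypothesis — the data do not fit the 1:2:1 ratio.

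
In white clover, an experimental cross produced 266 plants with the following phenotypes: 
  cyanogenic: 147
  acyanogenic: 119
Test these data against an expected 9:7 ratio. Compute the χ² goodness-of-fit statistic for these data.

The 9:7 ratio has 16 parts, so with N = 266 the expected counts are:
  cyanogenic: 266 × 9/16 = 149.625
  acyanogenic: 266 × 7/16 = 116.375
χ² = Σ (O − E)² / E
  cyanogenic: (147 − 149.625)² / 149.625 = 0.0461
  acyanogenic: (119 − 116.375)² / 116.375 = 0.0592
χ² = 0.0461 + 0.0592 = 0.1053 ≈ 0.105

0.105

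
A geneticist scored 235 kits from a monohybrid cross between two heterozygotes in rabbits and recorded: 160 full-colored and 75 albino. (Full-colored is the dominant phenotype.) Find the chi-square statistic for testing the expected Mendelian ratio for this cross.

For a monohybrid cross between heterozygotes with complete dominance, the expected phenotypic ratio is 3:1.
Total ratio parts = 4. Expected numbers out of 235:
  full-colored: 235 × 3/4 = 176.25
  albino: 235 × 1/4 = 58.75
χ² = Σ (O − E)² / E
  full-colored: (160 − 176.25)² / 176.25 = 1.4982
  albino: (75 − 58.75)² / 58.75 = 4.4947
χ² = 1.4982 + 4.4947 = 5.9929 ≈ 5.993

5.993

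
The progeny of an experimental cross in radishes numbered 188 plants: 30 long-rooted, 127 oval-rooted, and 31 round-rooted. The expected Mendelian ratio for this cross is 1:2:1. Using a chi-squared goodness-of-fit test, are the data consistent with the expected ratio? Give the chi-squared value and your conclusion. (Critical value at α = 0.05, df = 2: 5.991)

23.181; not consistent

Expected counts for N = 188 under a 1:2:1 ratio (total parts = 4):
  long-rooted: 188 × 1/4 = 47
  oval-rooted: 188 × 2/4 = 94
  round-rooted: 188 × 1/4 = 47
χ² = Σ (O − E)² / E
  long-rooted: (30 − 47)² / 47 = 6.1489
  oval-rooted: (127 − 94)² / 94 = 11.5851
  round-rooted: (31 − 47)² / 47 = 5.4468
χ² = 6.1489 + 11.5851 + 5.4468 = 23.1808 ≈ 23.181
Degrees of freedom = 3 − 1 = 2; critical value at α = 0.05 is 5.991.
Since 23.181 > 5.991, we reject the null hypothesis — the data do not fit the 1:2:1 ratio.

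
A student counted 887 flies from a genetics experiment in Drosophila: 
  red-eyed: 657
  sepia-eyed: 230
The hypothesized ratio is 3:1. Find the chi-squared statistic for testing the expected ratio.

Total ratio parts = 4. Expected numbers out of 887:
  red-eyed: 887 × 3/4 = 665.25
  sepia-eyed: 887 × 1/4 = 221.75
χ² = Σ (O − E)² / E
  red-eyed: (657 − 665.25)² / 665.25 = 0.1023
  sepia-eyed: (230 − 221.75)² / 221.75 = 0.3069
χ² = 0.1023 + 0.3069 = 0.4092 ≈ 0.409

0.409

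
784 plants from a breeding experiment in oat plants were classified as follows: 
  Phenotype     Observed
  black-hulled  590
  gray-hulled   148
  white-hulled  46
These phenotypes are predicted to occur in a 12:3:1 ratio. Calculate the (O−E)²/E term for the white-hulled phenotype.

0.184

The 12:3:1 ratio has 16 parts, so with N = 784 the expected counts are:
  black-hulled: 784 × 12/16 = 588
  gray-hulled: 784 × 3/16 = 147
  white-hulled: 784 × 1/16 = 49
Contribution of white-hulled: (46 − 49)² / 49 = 0.1837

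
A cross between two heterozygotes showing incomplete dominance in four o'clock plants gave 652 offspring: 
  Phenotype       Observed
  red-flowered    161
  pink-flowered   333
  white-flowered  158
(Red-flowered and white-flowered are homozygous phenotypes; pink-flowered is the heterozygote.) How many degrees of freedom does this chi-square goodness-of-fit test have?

2

With incomplete dominance, a heterozygote × heterozygote cross gives a 1:2:1 phenotypic ratio.
A goodness-of-fit test with 3 phenotype classes has df = 3 − 1 = 2.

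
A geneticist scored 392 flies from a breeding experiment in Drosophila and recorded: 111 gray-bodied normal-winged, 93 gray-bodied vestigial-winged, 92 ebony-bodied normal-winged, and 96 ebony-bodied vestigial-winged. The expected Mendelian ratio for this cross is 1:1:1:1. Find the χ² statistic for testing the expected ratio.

2.388

The 1:1:1:1 ratio has 4 parts, so with N = 392 the expected counts are:
  gray-bodied normal-winged: 392 × 1/4 = 98
  gray-bodied vestigial-winged: 392 × 1/4 = 98
  ebony-bodied normal-winged: 392 × 1/4 = 98
  ebony-bodied vestigial-winged: 392 × 1/4 = 98
χ² = Σ (O − E)² / E
  gray-bodied normal-winged: (111 − 98)² / 98 = 1.7245
  gray-bodied vestigial-winged: (93 − 98)² / 98 = 0.2551
  ebony-bodied normal-winged: (92 − 98)² / 98 = 0.3673
  ebony-bodied vestigial-winged: (96 − 98)² / 98 = 0.0408
χ² = 1.7245 + 0.2551 + 0.3673 + 0.0408 = 2.3877 ≈ 2.388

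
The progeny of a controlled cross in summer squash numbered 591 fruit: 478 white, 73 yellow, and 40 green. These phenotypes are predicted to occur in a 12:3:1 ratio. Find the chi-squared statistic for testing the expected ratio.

Total ratio parts = 16. Expected numbers out of 591:
  white: 591 × 12/16 = 443.25
  yellow: 591 × 3/16 = 110.8125
  green: 591 × 1/16 = 36.9375
χ² = Σ (O − E)² / E
  white: (478 − 443.25)² / 443.25 = 2.7243
  yellow: (73 − 110.8125)² / 110.8125 = 12.9027
  green: (40 − 36.9375)² / 36.9375 = 0.2539
χ² = 2.7243 + 12.9027 + 0.2539 = 15.8809 ≈ 15.881

15.881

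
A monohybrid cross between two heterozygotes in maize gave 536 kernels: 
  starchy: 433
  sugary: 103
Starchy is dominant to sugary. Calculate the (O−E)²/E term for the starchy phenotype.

For a monohybrid cross between heterozygotes with complete dominance, the expected phenotypic ratio is 3:1.
Expected counts for N = 536 under a 3:1 ratio (total parts = 4):
  starchy: 536 × 3/4 = 402
  sugary: 536 × 1/4 = 134
Contribution of starchy: (433 − 402)² / 402 = 2.3905

2.391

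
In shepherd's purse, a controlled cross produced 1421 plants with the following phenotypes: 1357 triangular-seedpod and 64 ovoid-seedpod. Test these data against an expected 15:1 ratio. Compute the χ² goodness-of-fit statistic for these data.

Total ratio parts = 16. Expected numbers out of 1421:
  triangular-seedpod: 1421 × 15/16 = 1332.1875
  ovoid-seedpod: 1421 × 1/16 = 88.8125
χ² = Σ (O − E)² / E
  triangular-seedpod: (1357 − 1332.1875)² / 1332.1875 = 0.4621
  ovoid-seedpod: (64 − 88.8125)² / 88.8125 = 6.9321
χ² = 0.4621 + 6.9321 = 7.3942 ≈ 7.394

7.394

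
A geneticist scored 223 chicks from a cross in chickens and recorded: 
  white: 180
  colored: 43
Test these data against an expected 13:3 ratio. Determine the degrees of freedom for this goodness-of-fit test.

1

A goodness-of-fit test with 2 phenotype classes has df = 2 − 1 = 1.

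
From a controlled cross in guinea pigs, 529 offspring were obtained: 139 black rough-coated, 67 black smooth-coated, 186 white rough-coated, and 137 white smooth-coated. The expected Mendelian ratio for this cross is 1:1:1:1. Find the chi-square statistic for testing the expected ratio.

Under the 1:1:1:1 hypothesis (Σ ratio = 4, N = 529):
  black rough-coated: 529 × 1/4 = 132.25
  black smooth-coated: 529 × 1/4 = 132.25
  white rough-coated: 529 × 1/4 = 132.25
  white smooth-coated: 529 × 1/4 = 132.25
χ² = Σ (O − E)² / E
  black rough-coated: (139 − 132.25)² / 132.25 = 0.3445
  black smooth-coated: (67 − 132.25)² / 132.25 = 32.1933
  white rough-coated: (186 − 132.25)² / 132.25 = 21.8455
  white smooth-coated: (137 − 132.25)² / 132.25 = 0.1706
χ² = 0.3445 + 32.1933 + 21.8455 + 0.1706 = 54.5539 ≈ 54.554

54.554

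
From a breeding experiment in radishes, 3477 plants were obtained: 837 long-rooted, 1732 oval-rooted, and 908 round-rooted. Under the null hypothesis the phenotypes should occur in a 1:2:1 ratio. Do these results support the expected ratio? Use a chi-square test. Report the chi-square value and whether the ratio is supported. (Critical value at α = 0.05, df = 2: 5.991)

2.948; consistent

The 1:2:1 ratio has 4 parts, so with N = 3477 the expected counts are:
  long-rooted: 3477 × 1/4 = 869.25
  oval-rooted: 3477 × 2/4 = 1738.5
  round-rooted: 3477 × 1/4 = 869.25
χ² = Σ (O − E)² / E
  long-rooted: (837 − 869.25)² / 869.25 = 1.1965
  oval-rooted: (1732 − 1738.5)² / 1738.5 = 0.0243
  round-rooted: (908 − 869.25)² / 869.25 = 1.7274
χ² = 1.1965 + 0.0243 + 1.7274 = 2.9482 ≈ 2.948
Degrees of freedom = 3 − 1 = 2; critical value at α = 0.05 is 5.991.
Since 2.948 < 5.991, we fail to reject the null hypothesis — the data are consistent with the 1:2:1 ratio.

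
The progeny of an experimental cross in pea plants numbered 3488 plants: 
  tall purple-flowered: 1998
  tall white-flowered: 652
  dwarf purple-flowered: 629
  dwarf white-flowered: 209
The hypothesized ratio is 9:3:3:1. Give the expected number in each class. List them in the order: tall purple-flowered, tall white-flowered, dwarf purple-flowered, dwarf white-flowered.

The 9:3:3:1 ratio has 16 parts, so with N = 3488 the expected counts are:
  tall purple-flowered: 3488 × 9/16 = 1962
  tall white-flowered: 3488 × 3/16 = 654
  dwarf purple-flowered: 3488 × 3/16 = 654
  dwarf white-flowered: 3488 × 1/16 = 218

1962, 654, 654, 218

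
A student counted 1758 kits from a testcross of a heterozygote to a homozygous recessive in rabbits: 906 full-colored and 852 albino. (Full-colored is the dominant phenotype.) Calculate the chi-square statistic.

1.659

A testcross of a heterozygote (Aa × aa) gives a 1:1 phenotypic ratio.
Total ratio parts = 2. Expected numbers out of 1758:
  full-colored: 1758 × 1/2 = 879
  albino: 1758 × 1/2 = 879
χ² = Σ (O − E)² / E
  full-colored: (906 − 879)² / 879 = 0.8294
  albino: (852 − 879)² / 879 = 0.8294
χ² = 0.8294 + 0.8294 = 1.6588 ≈ 1.659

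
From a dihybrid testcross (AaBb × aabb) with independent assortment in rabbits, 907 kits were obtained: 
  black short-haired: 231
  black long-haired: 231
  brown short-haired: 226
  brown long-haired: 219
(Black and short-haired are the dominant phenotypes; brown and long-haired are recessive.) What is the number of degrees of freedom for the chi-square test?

A dihybrid testcross with independent assortment gives a 1:1:1:1 ratio.
A goodness-of-fit test with 4 phenotype classes has df = 4 − 1 = 3.

3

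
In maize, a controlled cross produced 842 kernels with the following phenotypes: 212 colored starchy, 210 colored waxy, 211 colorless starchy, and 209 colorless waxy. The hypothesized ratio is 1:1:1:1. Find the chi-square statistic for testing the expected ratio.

Total ratio parts = 4. Expected numbers out of 842:
  colored starchy: 842 × 1/4 = 210.5
  colored waxy: 842 × 1/4 = 210.5
  colorless starchy: 842 × 1/4 = 210.5
  colorless waxy: 842 × 1/4 = 210.5
χ² = Σ (O − E)² / E
  colored starchy: (212 − 210.5)² / 210.5 = 0.0107
  colored waxy: (210 − 210.5)² / 210.5 = 0.0012
  colorless starchy: (211 − 210.5)² / 210.5 = 0.0012
  colorless waxy: (209 − 210.5)² / 210.5 = 0.0107
χ² = 0.0107 + 0.0012 + 0.0012 + 0.0107 = 0.0238 ≈ 0.024

0.024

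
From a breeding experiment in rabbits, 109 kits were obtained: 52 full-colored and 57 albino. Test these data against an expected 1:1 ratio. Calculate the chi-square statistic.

Under the 1:1 hypothesis (Σ ratio = 2, N = 109):
  full-colored: 109 × 1/2 = 54.5
  albino: 109 × 1/2 = 54.5
χ² = Σ (O − E)² / E
  full-colored: (52 − 54.5)² / 54.5 = 0.1147
  albino: (57 − 54.5)² / 54.5 = 0.1147
χ² = 0.1147 + 0.1147 = 0.2294 ≈ 0.229

0.229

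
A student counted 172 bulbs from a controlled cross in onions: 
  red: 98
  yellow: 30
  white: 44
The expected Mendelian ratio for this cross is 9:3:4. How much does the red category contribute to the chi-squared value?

0.016

Expected counts for N = 172 under a 9:3:4 ratio (total parts = 16):
  red: 172 × 9/16 = 96.75
  yellow: 172 × 3/16 = 32.25
  white: 172 × 4/16 = 43
Contribution of red: (98 − 96.75)² / 96.75 = 0.0161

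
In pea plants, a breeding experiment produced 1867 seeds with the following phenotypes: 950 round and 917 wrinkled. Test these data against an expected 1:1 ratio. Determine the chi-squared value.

Total ratio parts = 2. Expected numbers out of 1867:
  round: 1867 × 1/2 = 933.5
  wrinkled: 1867 × 1/2 = 933.5
χ² = Σ (O − E)² / E
  round: (950 − 933.5)² / 933.5 = 0.2916
  wrinkled: (917 − 933.5)² / 933.5 = 0.2916
χ² = 0.2916 + 0.2916 = 0.5832 ≈ 0.583

0.583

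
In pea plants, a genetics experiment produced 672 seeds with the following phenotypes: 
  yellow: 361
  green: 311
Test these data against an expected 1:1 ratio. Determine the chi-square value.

The 1:1 ratio has 2 parts, so with N = 672 the expected counts are:
  yellow: 672 × 1/2 = 336
  green: 672 × 1/2 = 336
χ² = Σ (O − E)² / E
  yellow: (361 − 336)² / 336 = 1.8601
  green: (311 − 336)² / 336 = 1.8601
χ² = 1.8601 + 1.8601 = 3.7202 ≈ 3.720

3.720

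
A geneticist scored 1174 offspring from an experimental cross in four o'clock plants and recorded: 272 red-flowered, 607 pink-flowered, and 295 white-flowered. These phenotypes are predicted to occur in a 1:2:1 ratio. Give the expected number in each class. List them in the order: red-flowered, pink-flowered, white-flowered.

Under the 1:2:1 hypothesis (Σ ratio = 4, N = 1174):
  red-flowered: 1174 × 1/4 = 293.5
  pink-flowered: 1174 × 2/4 = 587
  white-flowered: 1174 × 1/4 = 293.5

293.5, 587, 293.5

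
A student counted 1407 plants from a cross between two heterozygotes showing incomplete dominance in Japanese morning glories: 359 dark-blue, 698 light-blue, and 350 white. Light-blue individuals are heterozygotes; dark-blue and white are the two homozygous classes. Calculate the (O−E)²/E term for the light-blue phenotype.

0.043

With incomplete dominance, a heterozygote × heterozygote cross gives a 1:2:1 phenotypic ratio.
Total ratio parts = 4. Expected numbers out of 1407:
  dark-blue: 1407 × 1/4 = 351.75
  light-blue: 1407 × 2/4 = 703.5
  white: 1407 × 1/4 = 351.75
Contribution of light-blue: (698 − 703.5)² / 703.5 = 0.0430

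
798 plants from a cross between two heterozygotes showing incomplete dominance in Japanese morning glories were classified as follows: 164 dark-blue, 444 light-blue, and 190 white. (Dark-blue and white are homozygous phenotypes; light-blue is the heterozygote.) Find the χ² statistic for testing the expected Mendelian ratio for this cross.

With incomplete dominance, a heterozygote × heterozygote cross gives a 1:2:1 phenotypic ratio.
Expected counts for N = 798 under a 1:2:1 ratio (total parts = 4):
  dark-blue: 798 × 1/4 = 199.5
  light-blue: 798 × 2/4 = 399
  white: 798 × 1/4 = 199.5
χ² = Σ (O − E)² / E
  dark-blue: (164 − 199.5)² / 199.5 = 6.3170
  light-blue: (444 − 399)² / 399 = 5.0752
  white: (190 − 199.5)² / 199.5 = 0.4524
χ² = 6.3170 + 5.0752 + 0.4524 = 11.8446 ≈ 11.845

11.845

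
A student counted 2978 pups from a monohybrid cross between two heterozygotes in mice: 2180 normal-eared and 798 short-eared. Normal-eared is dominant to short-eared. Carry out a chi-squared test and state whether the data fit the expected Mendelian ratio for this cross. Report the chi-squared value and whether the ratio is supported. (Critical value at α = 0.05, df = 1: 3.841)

For a monohybrid cross between heterozygotes with complete dominance, the expected phenotypic ratio is 3:1.
Total ratio parts = 4. Expected numbers out of 2978:
  normal-eared: 2978 × 3/4 = 2233.5
  short-eared: 2978 × 1/4 = 744.5
χ² = Σ (O − E)² / E
  normal-eared: (2180 − 2233.5)² / 2233.5 = 1.2815
  short-eared: (798 − 744.5)² / 744.5 = 3.8445
χ² = 1.2815 + 3.8445 = 5.126
Degrees of freedom = 2 − 1 = 1; critical value at α = 0.05 is 3.841.
Since 5.126 > 3.841, we reject the null hypothesis — the data do not fit the 3:1 ratio.

5.126; not consistent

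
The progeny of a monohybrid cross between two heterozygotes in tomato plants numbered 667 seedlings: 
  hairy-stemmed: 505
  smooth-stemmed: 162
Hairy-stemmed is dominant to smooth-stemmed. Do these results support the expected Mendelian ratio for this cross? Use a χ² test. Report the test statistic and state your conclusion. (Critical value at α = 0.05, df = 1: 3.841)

For a monohybrid cross between heterozygotes with complete dominance, the expected phenotypic ratio is 3:1.
The 3:1 ratio has 4 parts, so with N = 667 the expected counts are:
  hairy-stemmed: 667 × 3/4 = 500.25
  smooth-stemmed: 667 × 1/4 = 166.75
χ² = Σ (O − E)² / E
  hairy-stemmed: (505 − 500.25)² / 500.25 = 0.0451
  smooth-stemmed: (162 − 166.75)² / 166.75 = 0.1353
χ² = 0.0451 + 0.1353 = 0.1804 ≈ 0.180
Degrees of freedom = 2 − 1 = 1; critical value at α = 0.05 is 3.841.
Since 0.180 < 3.841, we fail to reject the null hypothesis — the data are consistent with the 3:1 ratio.

0.180; consistent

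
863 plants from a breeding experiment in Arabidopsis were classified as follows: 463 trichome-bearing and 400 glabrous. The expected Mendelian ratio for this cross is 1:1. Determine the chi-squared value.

4.599

Under the 1:1 hypothesis (Σ ratio = 2, N = 863):
  trichome-bearing: 863 × 1/2 = 431.5
  glabrous: 863 × 1/2 = 431.5
χ² = Σ (O − E)² / E
  trichome-bearing: (463 − 431.5)² / 431.5 = 2.2995
  glabrous: (400 − 431.5)² / 431.5 = 2.2995
χ² = 2.2995 + 2.2995 = 4.599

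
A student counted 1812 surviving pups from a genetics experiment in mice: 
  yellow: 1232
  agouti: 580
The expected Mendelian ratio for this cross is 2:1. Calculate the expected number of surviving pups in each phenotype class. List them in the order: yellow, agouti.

1208, 604

The 2:1 ratio has 3 parts, so with N = 1812 the expected counts are:
  yellow: 1812 × 2/3 = 1208
  agouti: 1812 × 1/3 = 604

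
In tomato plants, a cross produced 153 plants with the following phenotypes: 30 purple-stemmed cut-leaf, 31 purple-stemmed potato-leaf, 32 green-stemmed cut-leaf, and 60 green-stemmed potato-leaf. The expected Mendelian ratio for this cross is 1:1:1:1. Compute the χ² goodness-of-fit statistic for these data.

The 1:1:1:1 ratio has 4 parts, so with N = 153 the expected counts are:
  purple-stemmed cut-leaf: 153 × 1/4 = 38.25
  purple-stemmed potato-leaf: 153 × 1/4 = 38.25
  green-stemmed cut-leaf: 153 × 1/4 = 38.25
  green-stemmed potato-leaf: 153 × 1/4 = 38.25
χ² = Σ (O − E)² / E
  purple-stemmed cut-leaf: (30 − 38.25)² / 38.25 = 1.7794
  purple-stemmed potato-leaf: (31 − 38.25)² / 38.25 = 1.3742
  green-stemmed cut-leaf: (32 − 38.25)² / 38.25 = 1.0212
  green-stemmed potato-leaf: (60 − 38.25)² / 38.25 = 12.3676
χ² = 1.7794 + 1.3742 + 1.0212 + 12.3676 = 16.5424 ≈ 16.542

16.542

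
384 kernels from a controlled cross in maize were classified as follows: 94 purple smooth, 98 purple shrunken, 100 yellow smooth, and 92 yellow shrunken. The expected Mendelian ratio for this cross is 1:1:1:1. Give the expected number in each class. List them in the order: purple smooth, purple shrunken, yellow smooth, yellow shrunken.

96, 96, 96, 96

The 1:1:1:1 ratio has 4 parts, so with N = 384 the expected counts are:
  purple smooth: 384 × 1/4 = 96
  purple shrunken: 384 × 1/4 = 96
  yellow smooth: 384 × 1/4 = 96
  yellow shrunken: 384 × 1/4 = 96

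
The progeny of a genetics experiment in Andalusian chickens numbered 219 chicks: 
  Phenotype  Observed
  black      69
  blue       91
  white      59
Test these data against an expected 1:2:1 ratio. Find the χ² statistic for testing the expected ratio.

7.164

Under the 1:2:1 hypothesis (Σ ratio = 4, N = 219):
  black: 219 × 1/4 = 54.75
  blue: 219 × 2/4 = 109.5
  white: 219 × 1/4 = 54.75
χ² = Σ (O − E)² / E
  black: (69 − 54.75)² / 54.75 = 3.7089
  blue: (91 − 109.5)² / 109.5 = 3.1256
  white: (59 − 54.75)² / 54.75 = 0.3299
χ² = 3.7089 + 3.1256 + 0.3299 = 7.1644 ≈ 7.164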